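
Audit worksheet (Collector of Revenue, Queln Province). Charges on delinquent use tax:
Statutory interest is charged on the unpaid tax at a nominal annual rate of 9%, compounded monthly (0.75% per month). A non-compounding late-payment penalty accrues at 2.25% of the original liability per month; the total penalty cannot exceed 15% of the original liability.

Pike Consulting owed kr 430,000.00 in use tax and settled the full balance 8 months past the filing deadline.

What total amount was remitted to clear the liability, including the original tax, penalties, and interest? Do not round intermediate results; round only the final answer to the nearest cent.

kr 520,987.50

Penalty (uncapped): 8 × 2.25% × kr 430,000.00 = kr 77,400.00; cap = 15% × kr 430,000.00 = kr 64,500.00 → penalty = kr 64,500.00
Interest: kr 430,000.00 × ((1 + 0.0075)^8 − 1) = kr 430,000.00 × 0.0615988… = kr 26,487.5046…
Total = kr 430,000.00 + kr 64,500.0000 + kr 26,487.5046… = kr 520,987.50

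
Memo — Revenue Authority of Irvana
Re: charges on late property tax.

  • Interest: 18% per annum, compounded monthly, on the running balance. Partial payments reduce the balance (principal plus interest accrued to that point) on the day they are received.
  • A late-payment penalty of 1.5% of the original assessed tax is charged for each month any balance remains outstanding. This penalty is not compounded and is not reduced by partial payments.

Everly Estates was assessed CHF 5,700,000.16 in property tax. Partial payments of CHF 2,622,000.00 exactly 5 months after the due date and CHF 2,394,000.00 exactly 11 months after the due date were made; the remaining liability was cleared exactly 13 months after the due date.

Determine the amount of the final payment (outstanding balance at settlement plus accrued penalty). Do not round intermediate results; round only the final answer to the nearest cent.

CHF 2,608,726.94

Monthly rate = 18% ÷ 12 = 1.5%
Balance at month 5: CHF 5,700,000.1600 × (1 + 0.015)^5 = CHF 6,140,518.9945…
After CHF 2,622,000.00 payment: CHF 6,140,518.9945… − CHF 2,622,000.00 = CHF 3,518,518.9945…
Balance at month 11: CHF 3,518,518.9945… × (1 + 0.015)^6 = CHF 3,847,300.8936…
After CHF 2,394,000.00 payment: CHF 3,847,300.8936… − CHF 2,394,000.00 = CHF 1,453,300.8936…
Balance at month 13: CHF 1,453,300.8936… × (1 + 0.015)^2 = CHF 1,497,226.9131…
Penalty: 13 × 1.5% × CHF 5,700,000.16 = CHF 1,111,500.03…
Final settlement = outstanding balance + penalty = CHF 1,497,226.9131… + CHF 1,111,500.03… = CHF 2,608,726.94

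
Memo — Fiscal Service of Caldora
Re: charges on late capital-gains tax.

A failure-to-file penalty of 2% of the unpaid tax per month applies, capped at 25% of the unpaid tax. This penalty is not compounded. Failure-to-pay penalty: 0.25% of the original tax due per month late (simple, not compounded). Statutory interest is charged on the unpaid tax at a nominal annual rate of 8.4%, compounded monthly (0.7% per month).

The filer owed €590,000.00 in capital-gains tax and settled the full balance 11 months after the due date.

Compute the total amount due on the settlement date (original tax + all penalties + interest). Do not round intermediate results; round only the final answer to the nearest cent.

Failure-to-file: 11 × 2% × €590,000.00 = €129,800.00 (under the 25% cap)
Failure-to-pay penalty: 11 × 0.25% × €590,000.00 = €16,225.00
Interest: €590,000.00 × ((1 + 0.007)^11 − 1) = €590,000.00 × 0.0797524… = €47,053.9131…
Total = €590,000.00 + €146,025.0000 + €47,053.9131… = €783,078.91

€783,078.91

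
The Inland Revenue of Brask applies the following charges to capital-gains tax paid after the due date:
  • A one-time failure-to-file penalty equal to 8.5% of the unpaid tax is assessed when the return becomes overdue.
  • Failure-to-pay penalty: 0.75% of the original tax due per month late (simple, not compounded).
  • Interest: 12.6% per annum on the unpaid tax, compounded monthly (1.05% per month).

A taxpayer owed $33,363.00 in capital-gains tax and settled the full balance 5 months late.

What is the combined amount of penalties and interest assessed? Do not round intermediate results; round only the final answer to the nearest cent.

$5,875.70

Failure-to-file penalty: 8.5% × $33,363.00 = $2,835.86…
Failure-to-pay penalty = 0.75% × $33,363.00 × 5 mo = $1,251.11…
Interest: $33,363.00 × ((1 + 0.0105)^5 − 1) = $33,363.00 × 0.0536141… = $1,788.7285…
Penalties + interest = $4,086.9675 + $1,788.7285… = $5,875.70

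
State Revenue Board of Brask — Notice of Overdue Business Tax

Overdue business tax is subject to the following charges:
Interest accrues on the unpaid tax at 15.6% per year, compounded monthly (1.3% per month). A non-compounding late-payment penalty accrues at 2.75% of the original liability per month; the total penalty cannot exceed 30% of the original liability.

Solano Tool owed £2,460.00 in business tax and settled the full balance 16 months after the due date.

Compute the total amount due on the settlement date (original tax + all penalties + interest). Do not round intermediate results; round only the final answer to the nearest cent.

Penalty (uncapped): 16 × 2.75% × £2,460.00 = £1,082.40; cap = 30% × £2,460.00 = £738.00 → penalty = £738.00
Interest: £2,460.00 × ((1 + 0.013)^16 − 1) = £2,460.00 × 0.2295640… = £564.7273…
Total = £2,460.00 + £738.0000 + £564.7273… = £3,762.73

£3,762.73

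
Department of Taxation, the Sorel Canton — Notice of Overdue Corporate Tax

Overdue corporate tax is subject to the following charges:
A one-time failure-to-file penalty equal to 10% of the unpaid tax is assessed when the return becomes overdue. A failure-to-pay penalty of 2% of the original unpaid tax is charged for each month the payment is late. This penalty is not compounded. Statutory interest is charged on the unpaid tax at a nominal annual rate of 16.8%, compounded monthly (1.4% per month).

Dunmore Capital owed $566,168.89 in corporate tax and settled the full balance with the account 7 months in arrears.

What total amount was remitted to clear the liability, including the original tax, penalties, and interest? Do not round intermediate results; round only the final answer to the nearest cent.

Failure-to-file penalty: 10% × $566,168.89 = $56,616.89…
Failure-to-pay penalty: 7 × 2% × $566,168.89 = $79,263.64…
Interest: $566,168.89 × ((1 + 0.014)^7 − 1) = $566,168.89 × 0.1022134… = $57,870.0449…
Total = $566,168.89 + $135,880.5336 + $57,870.0449… = $759,919.47

$759,919.47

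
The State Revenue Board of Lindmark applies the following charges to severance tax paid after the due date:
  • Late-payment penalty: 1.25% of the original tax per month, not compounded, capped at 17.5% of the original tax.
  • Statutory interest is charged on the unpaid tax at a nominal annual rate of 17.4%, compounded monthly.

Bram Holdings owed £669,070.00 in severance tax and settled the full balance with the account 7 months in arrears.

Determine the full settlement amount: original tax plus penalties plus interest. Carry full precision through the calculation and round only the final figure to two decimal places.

£798,550.78

Penalty: 7 × 1.25% × £669,070.00 = £58,543.63… (below the 17.5% cap of £117,087.25)
Interest (17.4%/yr ÷ 12 = 1.45%/month): £669,070.00 × ((1 + 0.0145)^7 − 1) = £70,937.1516…
Total = £669,070.00 + £58,543.6250 + £70,937.1516… = £798,550.78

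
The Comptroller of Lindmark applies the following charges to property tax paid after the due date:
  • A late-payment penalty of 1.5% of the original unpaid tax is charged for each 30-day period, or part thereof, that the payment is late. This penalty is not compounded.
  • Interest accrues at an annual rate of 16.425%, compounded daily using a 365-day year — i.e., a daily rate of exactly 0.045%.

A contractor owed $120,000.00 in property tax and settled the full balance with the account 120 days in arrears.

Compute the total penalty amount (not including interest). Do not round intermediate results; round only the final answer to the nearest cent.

Penalty periods: ⌈120/30⌉ = 4; penalty = 4 × 1.5% × $120,000.00 = $7,200.00

$7,200.00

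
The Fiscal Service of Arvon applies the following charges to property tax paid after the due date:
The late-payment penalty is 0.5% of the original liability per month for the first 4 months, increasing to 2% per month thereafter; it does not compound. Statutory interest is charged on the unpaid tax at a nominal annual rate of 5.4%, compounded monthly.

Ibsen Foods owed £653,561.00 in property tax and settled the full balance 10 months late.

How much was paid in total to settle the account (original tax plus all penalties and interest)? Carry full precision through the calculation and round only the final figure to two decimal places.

Penalty, months 1–4: 4 × 0.5% × £653,561.00 = £13,071.22
Penalty, months 5–10: 6 × 2% × £653,561.00 = £78,427.32
Interest (5.4%/yr ÷ 12 = 0.45%/month): £653,561.00 × ((1 + 0.0045)^10 − 1) = £30,013.0057…
Total = £653,561.00 + £91,498.5400 + £30,013.0057… = £775,072.55

£775,072.55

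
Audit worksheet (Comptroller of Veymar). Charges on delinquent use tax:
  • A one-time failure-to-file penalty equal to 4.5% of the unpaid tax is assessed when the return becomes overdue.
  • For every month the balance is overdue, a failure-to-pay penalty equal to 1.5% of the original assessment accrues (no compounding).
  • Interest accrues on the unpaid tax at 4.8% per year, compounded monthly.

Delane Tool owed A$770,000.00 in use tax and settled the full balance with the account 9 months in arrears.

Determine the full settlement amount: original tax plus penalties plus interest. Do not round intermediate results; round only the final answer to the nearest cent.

Failure-to-file penalty: 4.5% × A$770,000.00 = A$34,650.00
Failure-to-pay penalty: 9 × 1.5% × A$770,000.00 = A$103,950.00
Interest (4.8%/yr ÷ 12 = 0.4%/month): A$770,000.00 × ((1 + 0.004)^9 − 1) = A$28,167.6845…
Total = A$770,000.00 + A$138,600.0000 + A$28,167.6845… = A$936,767.68

A$936,767.68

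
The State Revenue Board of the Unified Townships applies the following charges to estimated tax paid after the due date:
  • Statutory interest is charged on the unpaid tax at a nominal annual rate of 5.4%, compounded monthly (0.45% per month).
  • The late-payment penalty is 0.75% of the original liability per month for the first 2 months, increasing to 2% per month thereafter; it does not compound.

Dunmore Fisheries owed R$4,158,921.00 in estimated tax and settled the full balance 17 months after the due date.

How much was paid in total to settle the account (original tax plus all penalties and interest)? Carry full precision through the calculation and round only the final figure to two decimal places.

R$5,798,854.05

Penalty, months 1–2: 2 × 0.75% × R$4,158,921.00 = R$62,383.82…
Penalty, months 3–17: 15 × 2% × R$4,158,921.00 = R$1,247,676.30
Interest: R$4,158,921.00 × ((1 + 0.0045)^17 − 1) = R$4,158,921.00 × 0.0793170… = R$329,872.9393…
Total = R$4,158,921.00 + R$1,310,060.1150 + R$329,872.9393… = R$5,798,854.05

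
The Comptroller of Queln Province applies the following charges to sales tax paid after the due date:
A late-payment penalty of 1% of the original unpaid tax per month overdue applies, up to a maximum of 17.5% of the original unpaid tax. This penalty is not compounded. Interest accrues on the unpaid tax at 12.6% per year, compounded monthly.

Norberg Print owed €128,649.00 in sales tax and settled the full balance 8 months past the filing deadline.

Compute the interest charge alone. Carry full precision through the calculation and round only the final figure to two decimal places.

€11,212.11

Interest (12.6%/yr ÷ 12 = 1.05%/month): €128,649.00 × ((1 + 0.0105)^8 − 1) = €11,212.1058…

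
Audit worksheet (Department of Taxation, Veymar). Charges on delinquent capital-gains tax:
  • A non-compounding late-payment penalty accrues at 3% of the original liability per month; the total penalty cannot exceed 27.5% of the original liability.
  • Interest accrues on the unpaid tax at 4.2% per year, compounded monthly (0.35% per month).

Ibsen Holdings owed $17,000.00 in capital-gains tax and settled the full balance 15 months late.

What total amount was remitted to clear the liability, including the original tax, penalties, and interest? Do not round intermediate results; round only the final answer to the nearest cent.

Penalty (uncapped): 15 × 3% × $17,000.00 = $7,650.00; cap = 27.5% × $17,000.00 = $4,675.00 → penalty = $4,675.00
Interest: $17,000.00 × ((1 + 0.0035)^15 − 1) = $17,000.00 × 0.0538060… = $914.7014…
Total = $17,000.00 + $4,675.0000 + $914.7014… = $22,589.70

$22,589.70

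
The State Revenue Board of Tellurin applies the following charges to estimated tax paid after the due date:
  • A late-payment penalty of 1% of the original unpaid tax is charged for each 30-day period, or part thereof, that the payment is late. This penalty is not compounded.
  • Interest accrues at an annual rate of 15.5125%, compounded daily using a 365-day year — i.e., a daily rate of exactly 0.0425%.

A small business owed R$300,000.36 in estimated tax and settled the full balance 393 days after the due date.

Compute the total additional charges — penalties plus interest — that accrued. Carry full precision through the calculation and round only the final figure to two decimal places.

R$96,522.68

Penalty periods: ⌈393/30⌉ = 14; penalty = 14 × 1% × R$300,000.36 = R$42,000.05…
Interest: R$300,000.36 × ((1 + 0.000425)^393 − 1) = R$300,000.36 × 0.18174188… = R$54,522.6286…
Penalties + interest = R$42,000.0504 + R$54,522.6286… = R$96,522.68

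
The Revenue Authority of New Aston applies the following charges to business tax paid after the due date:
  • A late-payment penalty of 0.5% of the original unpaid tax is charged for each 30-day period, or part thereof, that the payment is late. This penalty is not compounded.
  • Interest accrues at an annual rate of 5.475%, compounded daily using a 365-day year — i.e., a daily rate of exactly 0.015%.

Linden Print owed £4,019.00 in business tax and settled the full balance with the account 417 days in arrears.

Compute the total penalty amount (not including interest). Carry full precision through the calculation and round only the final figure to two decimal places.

£281.33

Penalty periods: ⌈417/30⌉ = 14; penalty = 14 × 0.5% × £4,019.00 = £281.33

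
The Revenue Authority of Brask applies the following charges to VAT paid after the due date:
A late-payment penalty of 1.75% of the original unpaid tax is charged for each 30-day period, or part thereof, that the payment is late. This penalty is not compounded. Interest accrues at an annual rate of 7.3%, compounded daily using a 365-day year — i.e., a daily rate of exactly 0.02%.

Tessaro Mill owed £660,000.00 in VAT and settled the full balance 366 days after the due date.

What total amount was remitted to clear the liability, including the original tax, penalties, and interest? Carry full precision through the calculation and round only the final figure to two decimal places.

Penalty periods: ⌈366/30⌉ = 13; penalty = 13 × 1.75% × £660,000.00 = £150,150.00
Interest: £660,000.00 × ((1 + 0.0002)^366 − 1) = £660,000.00 × 0.07593783… = £50,118.9676…
Total = £660,000.00 + £150,150.0000 + £50,118.9676… = £860,268.97

£860,268.97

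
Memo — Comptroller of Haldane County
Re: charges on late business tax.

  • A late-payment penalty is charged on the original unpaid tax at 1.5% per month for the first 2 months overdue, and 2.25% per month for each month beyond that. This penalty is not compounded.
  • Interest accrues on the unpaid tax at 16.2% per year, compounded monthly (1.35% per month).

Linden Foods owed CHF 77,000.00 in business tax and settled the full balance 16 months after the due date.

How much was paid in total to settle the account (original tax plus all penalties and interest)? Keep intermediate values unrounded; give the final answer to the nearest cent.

Penalty, months 1–2: 2 × 1.5% × CHF 77,000.00 = CHF 2,310.00
Penalty, months 3–16: 14 × 2.25% × CHF 77,000.00 = CHF 24,255.00
Interest: CHF 77,000.00 × ((1 + 0.0135)^16 − 1) = CHF 77,000.00 × 0.2393103… = CHF 18,426.8907…
Total = CHF 77,000.00 + CHF 26,565.0000 + CHF 18,426.8907… = CHF 121,991.89

CHF 121,991.89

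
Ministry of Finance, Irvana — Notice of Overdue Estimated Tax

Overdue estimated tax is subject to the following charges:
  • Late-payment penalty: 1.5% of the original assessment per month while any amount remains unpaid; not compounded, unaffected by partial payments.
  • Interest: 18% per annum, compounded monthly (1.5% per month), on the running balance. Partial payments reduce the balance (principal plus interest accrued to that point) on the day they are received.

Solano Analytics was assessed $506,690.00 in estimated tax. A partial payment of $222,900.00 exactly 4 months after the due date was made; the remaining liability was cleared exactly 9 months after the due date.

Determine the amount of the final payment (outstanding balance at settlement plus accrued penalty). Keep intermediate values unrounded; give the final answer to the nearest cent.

$407,620.81

Balance at month 4: $506,690.0000 × (1 + 0.015)^4 = $537,782.2975…
After $222,900.00 payment: $537,782.2975… − $222,900.00 = $314,882.2975…
Balance at month 9: $314,882.2975… × (1 + 0.015)^5 = $339,217.6622…
Penalty: 9 × 1.5% × $506,690.00 = $68,403.15
Final settlement = outstanding balance + penalty = $339,217.6622… + $68,403.15 = $407,620.81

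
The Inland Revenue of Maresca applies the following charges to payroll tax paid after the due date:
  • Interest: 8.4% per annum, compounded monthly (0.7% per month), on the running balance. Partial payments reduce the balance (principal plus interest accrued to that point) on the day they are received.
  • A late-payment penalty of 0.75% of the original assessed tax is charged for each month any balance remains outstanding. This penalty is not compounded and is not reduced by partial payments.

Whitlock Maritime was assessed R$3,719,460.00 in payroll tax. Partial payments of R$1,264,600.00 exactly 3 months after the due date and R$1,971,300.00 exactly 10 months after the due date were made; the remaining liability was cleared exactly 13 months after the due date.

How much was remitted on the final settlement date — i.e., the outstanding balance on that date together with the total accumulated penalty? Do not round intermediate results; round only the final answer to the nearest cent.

R$1,066,214.43

Balance at month 3: R$3,719,460.0000 × (1 + 0.007)^3 = R$3,798,116.6964…
After R$1,264,600.00 payment: R$3,798,116.6964… − R$1,264,600.00 = R$2,533,516.6964…
Balance at month 10: R$2,533,516.6964… × (1 + 0.007)^7 = R$2,660,296.6319…
After R$1,971,300.00 payment: R$2,660,296.6319… − R$1,971,300.00 = R$688,996.6319…
Balance at month 13: R$688,996.6319… × (1 + 0.007)^3 = R$703,567.0800…
Penalty: 13 × 0.75% × R$3,719,460.00 = R$362,647.35
Final settlement = outstanding balance + penalty = R$703,567.0800… + R$362,647.35 = R$1,066,214.43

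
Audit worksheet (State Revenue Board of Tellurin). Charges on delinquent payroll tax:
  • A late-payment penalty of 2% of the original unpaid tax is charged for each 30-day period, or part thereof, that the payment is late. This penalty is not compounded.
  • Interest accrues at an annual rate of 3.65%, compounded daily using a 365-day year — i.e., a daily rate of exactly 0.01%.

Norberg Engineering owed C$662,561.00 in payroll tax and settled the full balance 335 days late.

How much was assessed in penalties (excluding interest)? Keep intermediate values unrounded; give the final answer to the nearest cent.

Penalty periods: ⌈335/30⌉ = 12; penalty = 12 × 2% × C$662,561.00 = C$159,014.64

C$159,014.64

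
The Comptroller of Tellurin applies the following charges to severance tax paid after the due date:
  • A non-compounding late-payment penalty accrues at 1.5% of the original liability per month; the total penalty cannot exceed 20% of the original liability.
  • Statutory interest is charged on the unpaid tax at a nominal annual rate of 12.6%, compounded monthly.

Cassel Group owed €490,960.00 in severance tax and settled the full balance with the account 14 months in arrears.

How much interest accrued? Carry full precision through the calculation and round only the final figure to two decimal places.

Interest (12.6%/yr ÷ 12 = 1.05%/month): €490,960.00 × ((1 + 0.0105)^14 − 1) = €77,309.7785…

€77,309.78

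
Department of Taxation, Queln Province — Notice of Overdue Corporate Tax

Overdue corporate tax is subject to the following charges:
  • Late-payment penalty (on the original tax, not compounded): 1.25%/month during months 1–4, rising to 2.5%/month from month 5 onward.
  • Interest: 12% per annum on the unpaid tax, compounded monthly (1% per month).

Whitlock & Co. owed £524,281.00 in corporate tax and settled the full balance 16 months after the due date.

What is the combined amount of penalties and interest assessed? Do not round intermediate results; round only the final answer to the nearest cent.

Penalty, months 1–4: 4 × 1.25% × £524,281.00 = £26,214.05
Penalty, months 5–16: 12 × 2.5% × £524,281.00 = £157,284.30
Interest: £524,281.00 × ((1 + 0.01)^16 − 1) = £524,281.00 × 0.1725786… = £90,479.7045…
Penalties + interest = £183,498.3500 + £90,479.7045… = £273,978.05

£273,978.05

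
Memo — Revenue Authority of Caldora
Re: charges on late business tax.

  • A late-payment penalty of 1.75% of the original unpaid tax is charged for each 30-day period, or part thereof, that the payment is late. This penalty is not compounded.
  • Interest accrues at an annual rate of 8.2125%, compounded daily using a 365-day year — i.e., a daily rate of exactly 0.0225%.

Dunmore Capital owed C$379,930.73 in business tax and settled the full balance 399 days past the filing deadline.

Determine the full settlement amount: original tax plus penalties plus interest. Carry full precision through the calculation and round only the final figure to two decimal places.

Penalty periods: ⌈399/30⌉ = 14; penalty = 14 × 1.75% × C$379,930.73 = C$93,083.03…
Interest: C$379,930.73 × ((1 + 0.000225)^399 − 1) = C$379,930.73 × 0.09391708… = C$35,681.9831…
Total = C$379,930.73 + C$93,083.0289… + C$35,681.9831… = C$508,695.74

C$508,695.74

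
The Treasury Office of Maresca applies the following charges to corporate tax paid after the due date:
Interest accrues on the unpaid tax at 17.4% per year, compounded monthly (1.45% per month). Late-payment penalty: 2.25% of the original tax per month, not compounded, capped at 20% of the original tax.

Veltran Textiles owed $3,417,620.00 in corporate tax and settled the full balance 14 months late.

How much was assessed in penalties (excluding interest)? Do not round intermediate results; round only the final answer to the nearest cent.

Penalty (uncapped): 14 × 2.25% × $3,417,620.00 = $1,076,550.30; cap = 20% × $3,417,620.00 = $683,524.00 → penalty = $683,524.00

$683,524.00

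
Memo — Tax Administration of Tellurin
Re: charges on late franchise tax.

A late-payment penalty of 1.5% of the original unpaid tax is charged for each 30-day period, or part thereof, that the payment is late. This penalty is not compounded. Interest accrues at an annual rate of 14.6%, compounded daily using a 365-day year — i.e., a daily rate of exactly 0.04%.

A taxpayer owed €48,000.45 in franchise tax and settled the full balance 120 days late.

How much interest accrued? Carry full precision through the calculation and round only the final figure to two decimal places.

Interest: €48,000.45 × ((1 + 0.0004)^120 − 1) = €48,000.45 × 0.04916059… = €2,359.7303…

€2,359.73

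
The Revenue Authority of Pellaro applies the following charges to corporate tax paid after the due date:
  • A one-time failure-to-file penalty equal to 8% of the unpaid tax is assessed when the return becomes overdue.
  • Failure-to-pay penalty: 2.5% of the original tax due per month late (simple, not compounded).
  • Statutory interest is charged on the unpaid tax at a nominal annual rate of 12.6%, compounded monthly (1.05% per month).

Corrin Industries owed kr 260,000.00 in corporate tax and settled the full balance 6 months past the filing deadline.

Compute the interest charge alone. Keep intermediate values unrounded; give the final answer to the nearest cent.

kr 16,816.04

Interest: kr 260,000.00 × ((1 + 0.0105)^6 − 1) = kr 260,000.00 × 0.0646771… = kr 16,816.0423…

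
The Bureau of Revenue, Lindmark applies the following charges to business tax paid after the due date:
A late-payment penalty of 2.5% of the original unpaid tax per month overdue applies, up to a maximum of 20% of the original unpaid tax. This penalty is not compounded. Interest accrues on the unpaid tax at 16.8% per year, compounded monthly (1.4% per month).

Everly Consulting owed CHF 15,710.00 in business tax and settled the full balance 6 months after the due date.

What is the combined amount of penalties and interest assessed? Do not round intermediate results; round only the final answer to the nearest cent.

Penalty: 6 × 2.5% × CHF 15,710.00 = CHF 2,356.50 (below the 20% cap of CHF 3,142.00)
Interest: CHF 15,710.00 × ((1 + 0.014)^6 − 1) = CHF 15,710.00 × 0.0869955… = CHF 1,366.6987…
Penalties + interest = CHF 2,356.5000 + CHF 1,366.6987… = CHF 3,723.20

CHF 3,723.20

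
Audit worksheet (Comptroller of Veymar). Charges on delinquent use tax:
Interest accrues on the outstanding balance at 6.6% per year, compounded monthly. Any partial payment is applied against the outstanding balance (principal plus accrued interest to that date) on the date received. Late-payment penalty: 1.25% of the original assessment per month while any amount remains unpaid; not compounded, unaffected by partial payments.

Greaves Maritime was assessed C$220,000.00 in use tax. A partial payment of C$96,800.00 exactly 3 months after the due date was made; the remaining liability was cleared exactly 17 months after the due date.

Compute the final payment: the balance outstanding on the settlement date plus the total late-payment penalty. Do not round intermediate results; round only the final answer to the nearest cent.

C$183,724.44

Monthly rate = 6.6% ÷ 12 = 0.55%
Balance at month 3: C$220,000.0000 × (1 + 0.0055)^3 = C$223,650.0016…
After C$96,800.00 payment: C$223,650.0016… − C$96,800.00 = C$126,850.0016…
Balance at month 17: C$126,850.0016… × (1 + 0.0055)^14 = C$136,974.4376…
Penalty: 17 × 1.25% × C$220,000.00 = C$46,750.00
Final settlement = outstanding balance + penalty = C$136,974.4376… + C$46,750.00 = C$183,724.44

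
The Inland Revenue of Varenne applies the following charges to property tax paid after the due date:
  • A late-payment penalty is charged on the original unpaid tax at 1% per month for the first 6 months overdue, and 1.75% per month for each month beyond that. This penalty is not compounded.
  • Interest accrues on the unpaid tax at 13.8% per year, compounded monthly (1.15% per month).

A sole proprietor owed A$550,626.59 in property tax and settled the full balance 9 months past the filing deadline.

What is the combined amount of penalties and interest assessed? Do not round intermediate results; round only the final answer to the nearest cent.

A$121,628.45

Penalty, months 1–6: 6 × 1% × A$550,626.59 = A$33,037.60…
Penalty, months 7–9: 3 × 1.75% × A$550,626.59 = A$28,907.90…
Interest: A$550,626.59 × ((1 + 0.0115)^9 − 1) = A$550,626.59 × 0.1083910… = A$59,682.9572…
Penalties + interest = A$61,945.4914… + A$59,682.9572… = A$121,628.45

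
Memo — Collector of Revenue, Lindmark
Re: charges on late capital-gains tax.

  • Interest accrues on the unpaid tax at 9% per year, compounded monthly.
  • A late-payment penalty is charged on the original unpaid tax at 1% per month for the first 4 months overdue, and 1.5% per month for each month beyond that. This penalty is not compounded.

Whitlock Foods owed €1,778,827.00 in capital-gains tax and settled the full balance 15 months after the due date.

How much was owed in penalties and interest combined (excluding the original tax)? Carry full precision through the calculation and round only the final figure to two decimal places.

Penalty, months 1–4: 4 × 1% × €1,778,827.00 = €71,153.08
Penalty, months 5–15: 11 × 1.5% × €1,778,827.00 = €293,506.46…
Interest (9%/yr ÷ 12 = 0.75%/month): €1,778,827.00 × ((1 + 0.0075)^15 − 1) = €210,973.4969…
Penalties + interest = €364,659.5350 + €210,973.4969… = €575,633.03

€575,633.03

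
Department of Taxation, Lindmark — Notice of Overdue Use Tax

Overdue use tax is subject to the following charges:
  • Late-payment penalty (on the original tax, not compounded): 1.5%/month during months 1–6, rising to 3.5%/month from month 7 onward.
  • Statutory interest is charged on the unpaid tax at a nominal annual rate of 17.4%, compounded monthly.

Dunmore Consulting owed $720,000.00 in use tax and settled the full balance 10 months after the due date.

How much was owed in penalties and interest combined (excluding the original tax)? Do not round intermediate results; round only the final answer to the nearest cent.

$277,082.30

Penalty, months 1–6: 6 × 1.5% × $720,000.00 = $64,800.00
Penalty, months 7–10: 4 × 3.5% × $720,000.00 = $100,800.00
Interest (17.4%/yr ÷ 12 = 1.45%/month): $720,000.00 × ((1 + 0.0145)^10 − 1) = $111,482.3027…
Penalties + interest = $165,600.0000 + $111,482.3027… = $277,082.30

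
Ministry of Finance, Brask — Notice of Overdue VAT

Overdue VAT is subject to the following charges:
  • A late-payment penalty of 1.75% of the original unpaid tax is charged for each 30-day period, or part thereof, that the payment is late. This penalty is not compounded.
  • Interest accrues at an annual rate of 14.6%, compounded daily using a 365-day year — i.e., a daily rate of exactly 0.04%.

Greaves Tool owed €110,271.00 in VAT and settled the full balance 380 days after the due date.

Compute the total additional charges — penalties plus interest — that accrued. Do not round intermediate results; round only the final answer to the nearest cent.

€43,184.86

Penalty periods: ⌈380/30⌉ = 13; penalty = 13 × 1.75% × €110,271.00 = €25,086.65…
Interest: €110,271.00 × ((1 + 0.0004)^380 − 1) = €110,271.00 × 0.16412486… = €18,098.2120…
Penalties + interest = €25,086.6525 + €18,098.2120… = €43,184.86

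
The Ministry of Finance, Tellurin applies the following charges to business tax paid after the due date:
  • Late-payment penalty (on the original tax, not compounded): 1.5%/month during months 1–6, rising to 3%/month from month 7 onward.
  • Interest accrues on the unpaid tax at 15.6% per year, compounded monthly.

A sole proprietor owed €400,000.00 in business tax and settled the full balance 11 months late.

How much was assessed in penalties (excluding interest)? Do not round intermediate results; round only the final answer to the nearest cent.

Penalty, months 1–6: 6 × 1.5% × €400,000.00 = €36,000.00
Penalty, months 7–11: 5 × 3% × €400,000.00 = €60,000.00
Total penalty = €36,000.00 + €60,000.00 = €96,000.00

€96,000.00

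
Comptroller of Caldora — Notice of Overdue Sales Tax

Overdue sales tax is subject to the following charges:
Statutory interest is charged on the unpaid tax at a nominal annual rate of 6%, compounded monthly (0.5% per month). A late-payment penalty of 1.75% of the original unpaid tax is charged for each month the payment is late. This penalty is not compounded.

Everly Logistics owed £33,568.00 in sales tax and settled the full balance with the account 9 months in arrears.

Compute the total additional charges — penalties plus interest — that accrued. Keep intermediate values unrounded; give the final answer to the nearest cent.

£6,828.09

Late-payment penalty: 9 × 1.75% × £33,568.00 = £5,286.96
Interest: £33,568.00 × ((1 + 0.005)^9 − 1) = £33,568.00 × 0.0459106… = £1,541.1263…
Penalties + interest = £5,286.9600 + £1,541.1263… = £6,828.09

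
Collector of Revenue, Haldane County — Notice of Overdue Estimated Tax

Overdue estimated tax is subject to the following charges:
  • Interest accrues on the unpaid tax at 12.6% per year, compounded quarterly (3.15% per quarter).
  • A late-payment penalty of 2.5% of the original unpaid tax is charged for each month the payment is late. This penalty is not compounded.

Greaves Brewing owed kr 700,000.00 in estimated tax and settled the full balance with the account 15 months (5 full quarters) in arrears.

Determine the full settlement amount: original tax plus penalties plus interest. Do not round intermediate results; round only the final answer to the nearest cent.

Late-payment penalty: 15 × 2.5% × kr 700,000.00 = kr 262,500.00
Interest: kr 700,000.00 × ((1 + 0.0315)^5 − 1) = kr 700,000.00 × 0.1677400… = kr 117,418.0088…
Total = kr 700,000.00 + kr 262,500.0000 + kr 117,418.0088… = kr 1,079,918.01

kr 1,079,918.01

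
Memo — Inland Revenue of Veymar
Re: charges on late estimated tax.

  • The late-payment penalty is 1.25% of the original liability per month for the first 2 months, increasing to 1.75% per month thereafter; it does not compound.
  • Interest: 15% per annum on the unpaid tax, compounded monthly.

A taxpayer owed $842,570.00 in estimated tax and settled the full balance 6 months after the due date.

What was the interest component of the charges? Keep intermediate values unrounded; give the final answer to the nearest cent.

Interest (15%/yr ÷ 12 = 1.25%/month): $842,570.00 × ((1 + 0.0125)^6 − 1) = $65,200.7464…

$65,200.75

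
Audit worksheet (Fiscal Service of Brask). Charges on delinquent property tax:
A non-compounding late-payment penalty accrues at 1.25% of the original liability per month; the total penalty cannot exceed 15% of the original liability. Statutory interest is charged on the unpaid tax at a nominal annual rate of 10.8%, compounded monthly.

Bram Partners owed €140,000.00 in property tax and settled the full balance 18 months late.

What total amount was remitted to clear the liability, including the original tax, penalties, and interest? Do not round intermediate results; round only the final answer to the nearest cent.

Penalty (uncapped): 18 × 1.25% × €140,000.00 = €31,500.00; cap = 15% × €140,000.00 = €21,000.00 → penalty = €21,000.00
Interest (10.8%/yr ÷ 12 = 0.9%/month): €140,000.00 × ((1 + 0.009)^18 − 1) = €24,501.1839…
Total = €140,000.00 + €21,000.0000 + €24,501.1839… = €185,501.18

€185,501.18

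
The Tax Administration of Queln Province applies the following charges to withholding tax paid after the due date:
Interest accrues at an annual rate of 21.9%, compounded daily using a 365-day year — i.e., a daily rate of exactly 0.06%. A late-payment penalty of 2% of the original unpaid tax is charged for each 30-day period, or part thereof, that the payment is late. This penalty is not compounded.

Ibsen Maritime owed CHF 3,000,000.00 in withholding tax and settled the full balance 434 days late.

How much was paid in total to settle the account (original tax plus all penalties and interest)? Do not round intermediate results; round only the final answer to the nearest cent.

Penalty periods: ⌈434/30⌉ = 15; penalty = 15 × 2% × CHF 3,000,000.00 = CHF 900,000.00
Interest: CHF 3,000,000.00 × ((1 + 0.0006)^434 − 1) = CHF 3,000,000.00 × 0.29734765… = CHF 892,042.9507…
Total = CHF 3,000,000.00 + CHF 900,000.0000 + CHF 892,042.9507… = CHF 4,792,042.95

CHF 4,792,042.95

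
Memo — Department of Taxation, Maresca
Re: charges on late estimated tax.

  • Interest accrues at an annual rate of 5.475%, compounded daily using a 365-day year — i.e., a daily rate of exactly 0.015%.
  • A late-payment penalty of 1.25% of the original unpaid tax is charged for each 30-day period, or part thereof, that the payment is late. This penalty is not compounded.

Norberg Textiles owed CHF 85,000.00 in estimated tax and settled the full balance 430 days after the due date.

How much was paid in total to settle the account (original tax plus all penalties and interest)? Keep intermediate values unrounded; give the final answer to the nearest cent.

CHF 106,600.24

Penalty periods: ⌈430/30⌉ = 15; penalty = 15 × 1.25% × CHF 85,000.00 = CHF 15,937.50
Interest: CHF 85,000.00 × ((1 + 0.00015)^430 − 1) = CHF 85,000.00 × 0.06662042… = CHF 5,662.7356…
Total = CHF 85,000.00 + CHF 15,937.5000 + CHF 5,662.7356… = CHF 106,600.24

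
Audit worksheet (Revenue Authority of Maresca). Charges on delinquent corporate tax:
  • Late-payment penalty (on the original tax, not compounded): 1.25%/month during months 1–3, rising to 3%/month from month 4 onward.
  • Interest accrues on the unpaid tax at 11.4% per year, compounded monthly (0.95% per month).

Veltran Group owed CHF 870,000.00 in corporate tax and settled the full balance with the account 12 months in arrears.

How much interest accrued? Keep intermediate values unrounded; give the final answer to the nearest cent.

Interest: CHF 870,000.00 × ((1 + 0.0095)^12 − 1) = CHF 870,000.00 × 0.1201492… = CHF 104,529.8182…

CHF 104,529.82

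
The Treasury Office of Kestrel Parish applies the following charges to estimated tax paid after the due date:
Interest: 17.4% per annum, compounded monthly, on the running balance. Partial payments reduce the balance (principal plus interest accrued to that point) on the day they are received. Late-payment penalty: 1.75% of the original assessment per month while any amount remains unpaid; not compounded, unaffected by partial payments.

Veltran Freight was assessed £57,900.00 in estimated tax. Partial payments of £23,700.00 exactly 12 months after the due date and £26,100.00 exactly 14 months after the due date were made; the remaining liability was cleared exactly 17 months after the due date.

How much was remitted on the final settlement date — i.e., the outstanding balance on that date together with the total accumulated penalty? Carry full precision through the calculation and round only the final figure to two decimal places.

£38,458.85

Monthly rate = 17.4% ÷ 12 = 1.45%
Balance at month 12: £57,900.0000 × (1 + 0.0145)^12 = £68,818.1796…
After £23,700.00 payment: £68,818.1796… − £23,700.00 = £45,118.1796…
Balance at month 14: £45,118.1796… × (1 + 0.0145)^2 = £46,436.0929…
After £26,100.00 payment: £46,436.0929… − £26,100.00 = £20,336.0929…
Balance at month 17: £20,336.0929… × (1 + 0.0145)^3 = £21,233.6019…
Penalty: 17 × 1.75% × £57,900.00 = £17,225.25
Final settlement = outstanding balance + penalty = £21,233.6019… + £17,225.25 = £38,458.85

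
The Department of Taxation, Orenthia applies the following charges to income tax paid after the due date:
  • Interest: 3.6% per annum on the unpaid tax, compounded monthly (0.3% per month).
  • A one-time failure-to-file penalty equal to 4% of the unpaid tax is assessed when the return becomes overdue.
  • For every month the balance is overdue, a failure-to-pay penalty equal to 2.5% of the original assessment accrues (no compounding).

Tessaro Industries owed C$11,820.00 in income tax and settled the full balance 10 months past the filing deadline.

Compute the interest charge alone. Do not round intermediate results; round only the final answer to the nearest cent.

C$359.43

Interest: C$11,820.00 × ((1 + 0.003)^10 − 1) = C$11,820.00 × 0.0304083… = C$359.4256…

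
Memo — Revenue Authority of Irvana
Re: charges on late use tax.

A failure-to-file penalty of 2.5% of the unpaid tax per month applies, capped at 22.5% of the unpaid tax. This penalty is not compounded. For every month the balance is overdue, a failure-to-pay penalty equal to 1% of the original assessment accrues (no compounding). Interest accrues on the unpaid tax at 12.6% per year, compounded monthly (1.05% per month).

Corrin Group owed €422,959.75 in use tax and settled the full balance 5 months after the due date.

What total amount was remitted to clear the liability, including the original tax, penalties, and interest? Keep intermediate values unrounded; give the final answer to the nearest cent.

Failure-to-file: 5 × 2.5% × €422,959.75 = €52,869.97… (under the 22.5% cap)
Failure-to-pay penalty: 5 × 1% × €422,959.75 = €21,147.99…
Interest: €422,959.75 × ((1 + 0.0105)^5 − 1) = €422,959.75 × 0.0536141… = €22,676.6220…
Total = €422,959.75 + €74,017.9563… + €22,676.6220… = €519,654.33

€519,654.33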